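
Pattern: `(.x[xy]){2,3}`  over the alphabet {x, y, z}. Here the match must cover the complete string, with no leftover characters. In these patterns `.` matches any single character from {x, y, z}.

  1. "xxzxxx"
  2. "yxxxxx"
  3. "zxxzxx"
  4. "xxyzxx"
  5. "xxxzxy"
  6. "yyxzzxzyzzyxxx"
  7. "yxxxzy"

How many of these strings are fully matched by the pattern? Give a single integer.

1. "xxzxxx" → no match
2. "yxxxxx" → match
3. "zxxzxx" → match
4. "xxyzxx" → match
5. "xxxzxy" → match
6 → no match
7. "yxxxzy" → no match
Total matched: 4

4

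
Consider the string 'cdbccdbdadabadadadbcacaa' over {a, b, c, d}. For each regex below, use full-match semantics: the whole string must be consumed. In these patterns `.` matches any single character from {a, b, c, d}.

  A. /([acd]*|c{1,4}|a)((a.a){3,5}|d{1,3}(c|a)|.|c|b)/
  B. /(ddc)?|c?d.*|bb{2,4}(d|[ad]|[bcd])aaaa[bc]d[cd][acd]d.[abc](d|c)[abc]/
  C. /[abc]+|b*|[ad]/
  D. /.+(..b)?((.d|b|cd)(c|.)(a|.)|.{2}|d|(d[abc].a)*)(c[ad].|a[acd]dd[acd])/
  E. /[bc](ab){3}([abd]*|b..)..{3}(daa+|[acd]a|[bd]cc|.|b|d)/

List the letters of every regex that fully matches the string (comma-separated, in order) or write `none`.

A → no match
B → match
C → no match
D → match
E → no match

B, D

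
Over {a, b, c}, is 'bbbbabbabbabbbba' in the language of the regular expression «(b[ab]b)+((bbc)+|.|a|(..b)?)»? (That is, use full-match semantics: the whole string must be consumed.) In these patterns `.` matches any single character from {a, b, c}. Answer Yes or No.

Yes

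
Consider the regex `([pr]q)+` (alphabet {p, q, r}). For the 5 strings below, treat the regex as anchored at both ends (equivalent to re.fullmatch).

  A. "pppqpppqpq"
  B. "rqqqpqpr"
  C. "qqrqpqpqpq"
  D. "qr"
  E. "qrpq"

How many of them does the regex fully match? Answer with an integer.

A. "pppqpppqpq" → no match
B. "rqqqpqpr" → no match — must end with "q"
C. "qqrqpqpqpq" → no match
D. "qr" → no match — must end with "q"
E. "qrpq" → no match
Total matched: 0

0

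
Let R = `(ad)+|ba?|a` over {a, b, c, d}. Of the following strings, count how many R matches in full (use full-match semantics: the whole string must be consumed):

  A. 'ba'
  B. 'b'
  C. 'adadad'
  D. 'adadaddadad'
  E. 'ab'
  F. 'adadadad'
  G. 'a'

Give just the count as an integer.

5

A → match
B → match
C → match
D → no match
E → no match
F → match
G → match
Total matched: 5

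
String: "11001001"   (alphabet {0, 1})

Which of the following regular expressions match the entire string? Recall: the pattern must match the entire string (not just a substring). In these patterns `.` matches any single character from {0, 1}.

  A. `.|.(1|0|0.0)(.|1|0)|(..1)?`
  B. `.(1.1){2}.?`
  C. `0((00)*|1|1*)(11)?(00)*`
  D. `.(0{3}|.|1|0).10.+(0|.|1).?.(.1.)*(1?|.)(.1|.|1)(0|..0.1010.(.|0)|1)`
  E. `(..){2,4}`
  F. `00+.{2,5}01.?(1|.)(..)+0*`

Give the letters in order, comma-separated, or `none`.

A → no match
B → no match
C → no match — must start with "0"
D → no match
E → match
F → no match — must start with "00"

E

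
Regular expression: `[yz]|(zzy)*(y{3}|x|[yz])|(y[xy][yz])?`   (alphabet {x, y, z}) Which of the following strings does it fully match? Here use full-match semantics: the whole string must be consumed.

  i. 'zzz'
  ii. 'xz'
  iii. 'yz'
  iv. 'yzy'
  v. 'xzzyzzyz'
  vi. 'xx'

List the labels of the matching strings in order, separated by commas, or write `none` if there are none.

i → no match
ii → no match
iii → no match
iv → no match
v → no match
vi → no match

none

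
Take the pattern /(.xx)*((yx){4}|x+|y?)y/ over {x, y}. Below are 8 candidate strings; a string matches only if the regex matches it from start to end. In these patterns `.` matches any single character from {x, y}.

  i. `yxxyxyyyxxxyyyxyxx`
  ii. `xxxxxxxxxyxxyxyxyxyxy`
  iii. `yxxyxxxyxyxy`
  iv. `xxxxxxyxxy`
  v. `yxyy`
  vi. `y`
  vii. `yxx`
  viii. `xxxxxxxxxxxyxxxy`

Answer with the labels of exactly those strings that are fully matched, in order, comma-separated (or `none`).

i → no match — must end with `y`
ii → match
iii → no match
iv → match
v → no match
vi → match
vii → no match — must end with `y`
viii → no match

ii, iv, vi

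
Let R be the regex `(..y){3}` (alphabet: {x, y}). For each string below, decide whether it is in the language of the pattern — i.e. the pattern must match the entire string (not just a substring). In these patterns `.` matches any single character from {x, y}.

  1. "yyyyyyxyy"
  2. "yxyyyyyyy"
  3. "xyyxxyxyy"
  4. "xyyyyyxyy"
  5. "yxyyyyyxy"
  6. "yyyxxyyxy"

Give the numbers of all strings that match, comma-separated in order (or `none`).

1, 2, 3, 4, 5, 6

1 → match
2 → match
3 → match
4 → match
5 → match
6 → match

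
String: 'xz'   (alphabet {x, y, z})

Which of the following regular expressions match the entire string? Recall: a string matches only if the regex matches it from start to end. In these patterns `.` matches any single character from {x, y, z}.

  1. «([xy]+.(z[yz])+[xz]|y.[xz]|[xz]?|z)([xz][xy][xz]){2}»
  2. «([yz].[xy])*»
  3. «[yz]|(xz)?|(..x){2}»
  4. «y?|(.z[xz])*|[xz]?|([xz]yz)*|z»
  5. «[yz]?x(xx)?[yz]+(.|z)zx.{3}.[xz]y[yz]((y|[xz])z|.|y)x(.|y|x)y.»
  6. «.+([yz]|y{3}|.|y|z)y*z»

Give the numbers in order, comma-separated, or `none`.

1 → no match
2 → no match
3 → match
4 → no match
5 → no match
6 → no match

3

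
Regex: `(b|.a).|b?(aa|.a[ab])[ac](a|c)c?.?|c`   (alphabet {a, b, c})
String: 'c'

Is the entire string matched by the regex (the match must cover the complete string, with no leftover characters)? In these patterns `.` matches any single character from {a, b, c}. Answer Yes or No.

Yes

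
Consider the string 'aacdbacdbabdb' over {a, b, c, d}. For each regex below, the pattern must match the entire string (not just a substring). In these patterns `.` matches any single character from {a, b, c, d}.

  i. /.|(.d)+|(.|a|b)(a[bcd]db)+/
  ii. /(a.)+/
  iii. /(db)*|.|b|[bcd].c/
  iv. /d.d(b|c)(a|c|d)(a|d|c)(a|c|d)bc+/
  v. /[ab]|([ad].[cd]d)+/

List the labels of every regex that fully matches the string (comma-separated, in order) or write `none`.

i

i → match
ii → no match
iii → no match
iv → no match — must start with 'd'
v → no match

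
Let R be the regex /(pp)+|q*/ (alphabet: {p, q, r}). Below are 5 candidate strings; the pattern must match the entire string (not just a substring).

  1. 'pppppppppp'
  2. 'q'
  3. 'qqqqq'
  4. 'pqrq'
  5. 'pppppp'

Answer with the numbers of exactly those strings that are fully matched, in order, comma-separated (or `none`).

1, 2, 3, 5

1 → match
2 → match
3 → match
4 → no match
5 → match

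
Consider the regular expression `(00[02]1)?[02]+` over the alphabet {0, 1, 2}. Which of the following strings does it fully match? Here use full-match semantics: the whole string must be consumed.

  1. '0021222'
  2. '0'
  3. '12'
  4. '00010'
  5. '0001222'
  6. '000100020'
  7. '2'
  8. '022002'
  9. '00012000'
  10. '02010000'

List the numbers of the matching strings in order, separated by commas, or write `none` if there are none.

1, 2, 4, 5, 6, 7, 8, 9

1. '0021222' → match
2. '0' → match
3. '12' → no match
4. '00010' → match
5. '0001222' → match
6. '000100020' → match
7. '2' → match
8. '022002' → match
9. '00012000' → match
10. '02010000' → no match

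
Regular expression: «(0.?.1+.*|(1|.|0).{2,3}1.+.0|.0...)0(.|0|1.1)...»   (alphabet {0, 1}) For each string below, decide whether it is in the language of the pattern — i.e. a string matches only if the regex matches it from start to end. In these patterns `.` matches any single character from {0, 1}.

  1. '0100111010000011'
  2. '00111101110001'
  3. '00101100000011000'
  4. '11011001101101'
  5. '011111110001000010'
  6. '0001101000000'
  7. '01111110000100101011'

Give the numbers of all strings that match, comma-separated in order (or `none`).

1 → match
2 → no match
3 → no match
4 → no match
5 → match
6 → match
7 → match

1, 5, 6, 7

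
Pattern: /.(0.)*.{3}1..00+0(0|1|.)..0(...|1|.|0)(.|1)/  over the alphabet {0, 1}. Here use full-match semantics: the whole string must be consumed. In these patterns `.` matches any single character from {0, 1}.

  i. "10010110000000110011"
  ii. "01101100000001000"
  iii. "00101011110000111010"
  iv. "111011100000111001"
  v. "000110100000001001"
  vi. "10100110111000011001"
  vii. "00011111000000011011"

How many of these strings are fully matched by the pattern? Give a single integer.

i → match
ii → match
iii → match
iv → match
v → match
vi → match
vii → match
Total matched: 7

7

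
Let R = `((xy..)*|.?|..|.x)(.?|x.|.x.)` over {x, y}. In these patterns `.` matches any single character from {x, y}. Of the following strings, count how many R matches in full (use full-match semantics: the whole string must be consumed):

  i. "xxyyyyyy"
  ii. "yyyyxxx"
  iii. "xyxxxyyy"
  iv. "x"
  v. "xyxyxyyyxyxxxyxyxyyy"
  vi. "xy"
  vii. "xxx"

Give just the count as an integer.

i. "xxyyyyyy" → no match
ii. "yyyyxxx" → no match
iii. "xyxxxyyy" → match
iv. "x" → match
v → match
vi. "xy" → match
vii. "xxx" → match
Total matched: 5

5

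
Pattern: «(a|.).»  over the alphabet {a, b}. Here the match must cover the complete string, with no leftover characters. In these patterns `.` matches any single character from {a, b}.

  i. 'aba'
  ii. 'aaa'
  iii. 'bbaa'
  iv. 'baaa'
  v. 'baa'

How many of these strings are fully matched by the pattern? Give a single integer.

0

i. 'aba' → no match
ii. 'aaa' → no match
iii. 'bbaa' → no match
iv. 'baaa' → no match
v. 'baa' → no match
Total matched: 0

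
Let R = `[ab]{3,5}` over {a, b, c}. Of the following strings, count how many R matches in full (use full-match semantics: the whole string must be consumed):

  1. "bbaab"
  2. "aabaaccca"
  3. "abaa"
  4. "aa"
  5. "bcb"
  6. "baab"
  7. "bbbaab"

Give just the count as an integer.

3

1 → match
2 → no match
3 → match
4 → no match
5 → no match
6 → match
7 → no match
Total matched: 3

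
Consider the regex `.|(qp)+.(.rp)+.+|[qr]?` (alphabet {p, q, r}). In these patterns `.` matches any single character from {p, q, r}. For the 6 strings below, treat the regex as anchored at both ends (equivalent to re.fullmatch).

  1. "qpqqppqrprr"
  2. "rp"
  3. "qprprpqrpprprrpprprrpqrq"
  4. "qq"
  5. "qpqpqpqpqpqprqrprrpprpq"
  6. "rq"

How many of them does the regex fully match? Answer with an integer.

2

1 → no match
2 → no match
3 → match
4 → no match
5 → match
6 → no match
Total matched: 2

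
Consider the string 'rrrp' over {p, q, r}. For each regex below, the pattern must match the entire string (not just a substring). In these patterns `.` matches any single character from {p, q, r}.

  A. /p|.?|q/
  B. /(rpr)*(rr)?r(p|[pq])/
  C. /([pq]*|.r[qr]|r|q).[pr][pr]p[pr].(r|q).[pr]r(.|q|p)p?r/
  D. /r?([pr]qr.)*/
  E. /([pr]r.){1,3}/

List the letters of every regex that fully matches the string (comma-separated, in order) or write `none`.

B

A → no match
B → match
C → no match — must end with 'r'
D → no match
E → no match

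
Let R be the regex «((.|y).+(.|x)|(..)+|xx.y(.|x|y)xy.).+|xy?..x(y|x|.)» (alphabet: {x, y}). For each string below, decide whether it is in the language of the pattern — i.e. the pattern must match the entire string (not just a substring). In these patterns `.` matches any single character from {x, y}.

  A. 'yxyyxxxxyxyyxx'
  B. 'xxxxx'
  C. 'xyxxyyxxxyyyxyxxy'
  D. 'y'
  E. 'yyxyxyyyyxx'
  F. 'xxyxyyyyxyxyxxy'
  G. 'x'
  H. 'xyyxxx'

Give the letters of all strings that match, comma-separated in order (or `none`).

A, B, C, E, F, H

A → match
B → match
C → match
D → no match
E → match
F → match
G → no match
H → match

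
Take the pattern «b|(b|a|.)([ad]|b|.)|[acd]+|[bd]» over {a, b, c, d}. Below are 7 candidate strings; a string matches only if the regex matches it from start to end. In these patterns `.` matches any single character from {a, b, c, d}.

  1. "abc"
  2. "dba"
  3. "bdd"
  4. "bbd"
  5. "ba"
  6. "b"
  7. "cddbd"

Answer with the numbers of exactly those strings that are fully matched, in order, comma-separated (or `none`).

5, 6

1. "abc" → no match
2. "dba" → no match
3. "bdd" → no match
4. "bbd" → no match
5. "ba" → match
6. "b" → match
7. "cddbd" → no match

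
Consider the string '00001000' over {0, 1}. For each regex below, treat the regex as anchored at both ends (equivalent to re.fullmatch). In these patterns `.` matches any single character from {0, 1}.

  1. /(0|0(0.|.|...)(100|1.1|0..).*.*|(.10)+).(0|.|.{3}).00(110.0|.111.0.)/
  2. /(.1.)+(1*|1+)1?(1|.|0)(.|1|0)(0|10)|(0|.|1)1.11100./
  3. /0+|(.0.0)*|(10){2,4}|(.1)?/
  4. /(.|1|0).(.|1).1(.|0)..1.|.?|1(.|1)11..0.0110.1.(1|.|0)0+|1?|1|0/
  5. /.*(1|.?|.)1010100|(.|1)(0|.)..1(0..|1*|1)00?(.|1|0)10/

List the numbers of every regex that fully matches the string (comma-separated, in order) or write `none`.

3

1 → no match
2 → no match
3 → match
4 → no match
5 → no match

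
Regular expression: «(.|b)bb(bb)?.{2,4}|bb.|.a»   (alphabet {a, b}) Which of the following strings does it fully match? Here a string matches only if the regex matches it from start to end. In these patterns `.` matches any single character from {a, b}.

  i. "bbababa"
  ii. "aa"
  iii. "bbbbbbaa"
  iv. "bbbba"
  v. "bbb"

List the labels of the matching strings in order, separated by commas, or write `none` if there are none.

ii, iii, iv, v

i → no match
ii → match
iii → match
iv → match
v → match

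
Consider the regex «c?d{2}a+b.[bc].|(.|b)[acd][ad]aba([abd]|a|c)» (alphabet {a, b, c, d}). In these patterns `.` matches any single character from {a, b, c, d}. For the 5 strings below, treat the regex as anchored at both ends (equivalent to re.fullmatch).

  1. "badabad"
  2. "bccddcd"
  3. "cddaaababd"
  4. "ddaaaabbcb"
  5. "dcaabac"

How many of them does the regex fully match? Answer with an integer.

1. "badabad" → match
2. "bccddcd" → no match
3. "cddaaababd" → match
4. "ddaaaabbcb" → match
5. "dcaabac" → match
Total matched: 4

4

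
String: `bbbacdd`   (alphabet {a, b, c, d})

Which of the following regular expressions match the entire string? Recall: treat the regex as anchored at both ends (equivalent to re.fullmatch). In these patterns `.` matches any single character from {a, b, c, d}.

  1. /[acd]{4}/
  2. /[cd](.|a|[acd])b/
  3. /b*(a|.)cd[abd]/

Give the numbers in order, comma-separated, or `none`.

3

1 → no match
2 → no match — must end with `b`
3 → match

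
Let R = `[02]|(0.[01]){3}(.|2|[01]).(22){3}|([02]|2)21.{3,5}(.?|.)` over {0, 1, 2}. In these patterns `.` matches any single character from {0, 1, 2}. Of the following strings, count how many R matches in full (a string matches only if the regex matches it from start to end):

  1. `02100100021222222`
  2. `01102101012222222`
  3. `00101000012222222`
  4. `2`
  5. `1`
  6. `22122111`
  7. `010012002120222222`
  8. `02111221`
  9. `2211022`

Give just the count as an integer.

1 → match
2 → match
3 → match
4 → match
5 → no match
6 → match
7 → no match
8 → match
9 → match
Total matched: 7

7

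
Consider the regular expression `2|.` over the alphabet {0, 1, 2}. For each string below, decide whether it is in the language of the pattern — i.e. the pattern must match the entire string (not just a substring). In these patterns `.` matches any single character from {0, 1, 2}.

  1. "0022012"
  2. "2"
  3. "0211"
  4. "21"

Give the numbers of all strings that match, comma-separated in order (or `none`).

2

1. "0022012" → no match
2. "2" → match
3. "0211" → no match
4. "21" → no match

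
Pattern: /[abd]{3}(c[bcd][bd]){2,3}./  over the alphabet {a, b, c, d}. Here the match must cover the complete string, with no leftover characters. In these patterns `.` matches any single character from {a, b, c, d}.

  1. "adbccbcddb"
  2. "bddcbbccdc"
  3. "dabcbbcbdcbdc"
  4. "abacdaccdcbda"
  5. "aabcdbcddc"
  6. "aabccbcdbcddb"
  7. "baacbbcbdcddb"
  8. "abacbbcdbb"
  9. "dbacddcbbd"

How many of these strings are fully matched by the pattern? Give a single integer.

1. "adbccbcddb" → match
2. "bddcbbccdc" → match
3 → match
4 → no match
5. "aabcdbcddc" → match
6 → match
7 → match
8. "abacbbcdbb" → match
9. "dbacddcbbd" → match
Total matched: 8

8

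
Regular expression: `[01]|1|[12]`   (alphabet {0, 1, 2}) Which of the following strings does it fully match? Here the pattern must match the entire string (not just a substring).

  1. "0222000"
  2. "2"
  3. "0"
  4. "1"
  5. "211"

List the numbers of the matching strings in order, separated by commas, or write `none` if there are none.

2, 3, 4

1. "0222000" → no match
2. "2" → match
3. "0" → match
4. "1" → match
5. "211" → no match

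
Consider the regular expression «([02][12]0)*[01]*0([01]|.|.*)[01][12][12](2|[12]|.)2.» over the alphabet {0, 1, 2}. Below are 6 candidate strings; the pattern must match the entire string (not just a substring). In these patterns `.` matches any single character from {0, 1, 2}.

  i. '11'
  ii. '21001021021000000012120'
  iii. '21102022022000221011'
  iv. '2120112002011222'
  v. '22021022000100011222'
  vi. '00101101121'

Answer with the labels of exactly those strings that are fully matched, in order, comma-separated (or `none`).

i → no match
ii → match
iii → no match
iv → no match
v → match
vi → no match

ii, v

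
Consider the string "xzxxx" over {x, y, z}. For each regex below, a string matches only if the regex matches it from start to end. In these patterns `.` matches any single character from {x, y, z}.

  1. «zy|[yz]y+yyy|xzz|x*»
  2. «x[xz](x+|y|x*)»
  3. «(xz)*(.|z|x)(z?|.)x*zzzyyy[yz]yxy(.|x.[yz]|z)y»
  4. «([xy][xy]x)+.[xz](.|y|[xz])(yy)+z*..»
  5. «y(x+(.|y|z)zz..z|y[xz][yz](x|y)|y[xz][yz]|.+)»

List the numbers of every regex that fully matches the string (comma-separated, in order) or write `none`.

2

1 → no match
2 → match
3 → no match — must end with "y"
4 → no match
5 → no match — must start with "y"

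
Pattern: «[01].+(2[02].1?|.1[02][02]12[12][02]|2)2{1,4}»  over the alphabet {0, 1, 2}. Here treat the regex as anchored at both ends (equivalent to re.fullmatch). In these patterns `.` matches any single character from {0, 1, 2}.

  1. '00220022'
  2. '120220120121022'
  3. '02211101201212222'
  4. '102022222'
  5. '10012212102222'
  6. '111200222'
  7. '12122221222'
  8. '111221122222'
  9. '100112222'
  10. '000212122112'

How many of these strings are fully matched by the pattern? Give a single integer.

1. '00220022' → match
2 → match
3 → match
4. '102022222' → match
5 → match
6. '111200222' → match
7. '12122221222' → match
8. '111221122222' → match
9. '100112222' → match
10. '000212122112' → match
Total matched: 10

10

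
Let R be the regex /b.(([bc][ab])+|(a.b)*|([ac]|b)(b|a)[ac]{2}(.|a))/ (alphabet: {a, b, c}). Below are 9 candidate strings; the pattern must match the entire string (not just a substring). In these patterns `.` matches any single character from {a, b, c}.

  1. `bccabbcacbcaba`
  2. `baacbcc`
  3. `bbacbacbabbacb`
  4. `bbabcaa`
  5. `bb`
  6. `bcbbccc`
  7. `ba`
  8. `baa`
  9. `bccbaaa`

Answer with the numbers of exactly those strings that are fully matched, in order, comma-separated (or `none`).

1, 3, 4, 5, 6, 7, 9

1 → match
2 → no match
3 → match
4 → match
5 → match
6 → match
7 → match
8 → no match
9 → match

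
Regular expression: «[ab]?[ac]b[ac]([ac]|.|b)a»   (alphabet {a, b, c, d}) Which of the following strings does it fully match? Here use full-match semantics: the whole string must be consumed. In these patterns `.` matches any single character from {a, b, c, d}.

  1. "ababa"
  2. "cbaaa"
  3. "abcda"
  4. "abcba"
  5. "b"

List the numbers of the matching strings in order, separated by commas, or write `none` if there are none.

1, 2, 3, 4

1. "ababa" → match
2. "cbaaa" → match
3. "abcda" → match
4. "abcba" → match
5. "b" → no match — must end with "a"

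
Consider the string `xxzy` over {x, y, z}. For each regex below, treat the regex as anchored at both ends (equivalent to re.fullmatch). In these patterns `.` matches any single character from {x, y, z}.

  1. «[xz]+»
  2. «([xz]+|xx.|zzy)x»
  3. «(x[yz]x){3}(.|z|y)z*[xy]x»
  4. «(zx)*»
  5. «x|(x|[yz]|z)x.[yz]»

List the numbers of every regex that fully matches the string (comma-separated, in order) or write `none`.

5

1 → no match
2 → no match — must end with `x`
3 → no match — must end with `x`
4 → no match
5 → match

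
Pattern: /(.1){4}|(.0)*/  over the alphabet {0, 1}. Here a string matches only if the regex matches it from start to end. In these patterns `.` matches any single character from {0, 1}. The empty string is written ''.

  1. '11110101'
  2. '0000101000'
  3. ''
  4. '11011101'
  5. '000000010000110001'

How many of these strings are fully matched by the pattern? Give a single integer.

1 → match
2 → match
3 → match
4 → match
5 → no match
Total matched: 4

4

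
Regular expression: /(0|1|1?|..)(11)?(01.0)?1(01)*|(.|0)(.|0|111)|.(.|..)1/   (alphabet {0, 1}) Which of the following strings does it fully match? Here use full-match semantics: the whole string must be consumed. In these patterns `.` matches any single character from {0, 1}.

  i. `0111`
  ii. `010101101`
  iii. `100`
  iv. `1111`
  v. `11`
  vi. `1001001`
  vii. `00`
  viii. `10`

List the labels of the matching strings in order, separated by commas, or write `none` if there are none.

i, iv, v, vi, vii, viii

i → match
ii → no match
iii → no match
iv → match
v → match
vi → match
vii → match
viii → match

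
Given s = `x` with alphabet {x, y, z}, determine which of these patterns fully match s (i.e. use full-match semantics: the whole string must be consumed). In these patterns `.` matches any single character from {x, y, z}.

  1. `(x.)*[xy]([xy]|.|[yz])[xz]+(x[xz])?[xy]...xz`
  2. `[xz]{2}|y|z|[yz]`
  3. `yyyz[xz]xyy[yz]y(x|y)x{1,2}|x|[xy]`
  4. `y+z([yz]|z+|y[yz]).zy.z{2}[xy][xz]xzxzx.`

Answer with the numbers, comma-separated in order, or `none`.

3

1 → no match — must end with `xz`
2 → no match
3 → match
4 → no match — must start with `y`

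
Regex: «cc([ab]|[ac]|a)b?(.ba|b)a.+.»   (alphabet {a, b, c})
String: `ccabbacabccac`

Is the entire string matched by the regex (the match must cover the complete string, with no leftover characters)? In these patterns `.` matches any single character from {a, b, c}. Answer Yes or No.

Yes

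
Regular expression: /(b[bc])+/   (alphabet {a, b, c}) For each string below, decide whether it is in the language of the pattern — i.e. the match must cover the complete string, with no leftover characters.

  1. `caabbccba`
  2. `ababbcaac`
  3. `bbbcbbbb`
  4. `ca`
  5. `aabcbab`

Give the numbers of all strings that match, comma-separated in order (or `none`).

1 → no match — must start with `b`
2 → no match — must start with `b`
3 → match
4 → no match — must start with `b`
5 → no match — must start with `b`

3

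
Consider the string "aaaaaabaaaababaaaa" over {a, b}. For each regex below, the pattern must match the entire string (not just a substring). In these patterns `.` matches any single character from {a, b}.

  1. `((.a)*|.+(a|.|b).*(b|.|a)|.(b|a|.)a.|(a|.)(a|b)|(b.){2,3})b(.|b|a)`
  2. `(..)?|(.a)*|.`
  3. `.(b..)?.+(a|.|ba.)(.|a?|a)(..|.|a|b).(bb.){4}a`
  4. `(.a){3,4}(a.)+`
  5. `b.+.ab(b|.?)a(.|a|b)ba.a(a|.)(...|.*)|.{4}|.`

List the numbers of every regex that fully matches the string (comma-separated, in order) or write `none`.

1 → no match
2 → no match
3 → no match
4 → match
5 → no match

4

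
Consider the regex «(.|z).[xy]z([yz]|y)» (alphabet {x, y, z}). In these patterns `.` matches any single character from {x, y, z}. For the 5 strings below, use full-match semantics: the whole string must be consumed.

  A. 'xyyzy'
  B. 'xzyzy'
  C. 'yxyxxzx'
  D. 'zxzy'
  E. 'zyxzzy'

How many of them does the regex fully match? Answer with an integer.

A → match
B → match
C → no match
D → no match
E → no match
Total matched: 2

2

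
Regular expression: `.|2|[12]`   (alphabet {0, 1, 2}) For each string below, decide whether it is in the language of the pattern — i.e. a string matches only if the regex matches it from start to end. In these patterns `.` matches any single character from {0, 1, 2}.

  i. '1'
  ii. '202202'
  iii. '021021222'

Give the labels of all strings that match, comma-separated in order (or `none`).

i

i. '1' → match
ii. '202202' → no match
iii. '021021222' → no match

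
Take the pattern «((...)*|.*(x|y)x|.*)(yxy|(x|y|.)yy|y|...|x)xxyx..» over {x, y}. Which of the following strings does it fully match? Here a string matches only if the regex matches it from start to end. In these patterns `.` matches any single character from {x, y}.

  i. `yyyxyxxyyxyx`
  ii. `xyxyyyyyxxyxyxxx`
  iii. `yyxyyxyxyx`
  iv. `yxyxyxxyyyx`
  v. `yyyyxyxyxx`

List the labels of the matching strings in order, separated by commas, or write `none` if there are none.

i → no match
ii → no match
iii → no match
iv → no match
v → no match

none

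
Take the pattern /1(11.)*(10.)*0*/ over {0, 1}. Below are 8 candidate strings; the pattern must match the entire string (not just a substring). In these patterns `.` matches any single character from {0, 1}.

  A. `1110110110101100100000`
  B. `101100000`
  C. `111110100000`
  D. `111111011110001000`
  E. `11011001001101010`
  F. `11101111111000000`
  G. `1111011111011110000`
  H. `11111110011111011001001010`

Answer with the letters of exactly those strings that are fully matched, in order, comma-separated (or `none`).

A, C, F

A → match
B → no match
C → match
D → no match
E → no match
F → match
G → no match
H → no match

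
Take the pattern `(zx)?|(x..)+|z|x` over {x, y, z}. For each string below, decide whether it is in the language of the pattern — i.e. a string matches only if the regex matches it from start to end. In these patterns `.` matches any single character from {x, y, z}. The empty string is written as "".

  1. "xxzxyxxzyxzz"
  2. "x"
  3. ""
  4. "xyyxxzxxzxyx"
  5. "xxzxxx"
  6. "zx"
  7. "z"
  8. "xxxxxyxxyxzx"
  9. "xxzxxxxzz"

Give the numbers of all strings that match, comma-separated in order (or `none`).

1. "xxzxyxxzyxzz" → match
2. "x" → match
3. "" → match
4. "xyyxxzxxzxyx" → match
5. "xxzxxx" → match
6. "zx" → match
7. "z" → match
8. "xxxxxyxxyxzx" → match
9. "xxzxxxxzz" → match

1, 2, 3, 4, 5, 6, 7, 8, 9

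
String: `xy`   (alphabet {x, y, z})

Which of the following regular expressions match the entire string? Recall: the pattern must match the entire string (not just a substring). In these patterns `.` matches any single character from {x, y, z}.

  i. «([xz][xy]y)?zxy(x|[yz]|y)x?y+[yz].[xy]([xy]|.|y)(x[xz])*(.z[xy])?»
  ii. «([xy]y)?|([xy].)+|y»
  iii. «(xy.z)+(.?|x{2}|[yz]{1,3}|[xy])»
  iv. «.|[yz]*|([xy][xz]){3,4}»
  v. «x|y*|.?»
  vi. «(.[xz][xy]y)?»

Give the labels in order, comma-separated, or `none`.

i → no match
ii → match
iii → no match
iv → no match
v → no match
vi → no match

ii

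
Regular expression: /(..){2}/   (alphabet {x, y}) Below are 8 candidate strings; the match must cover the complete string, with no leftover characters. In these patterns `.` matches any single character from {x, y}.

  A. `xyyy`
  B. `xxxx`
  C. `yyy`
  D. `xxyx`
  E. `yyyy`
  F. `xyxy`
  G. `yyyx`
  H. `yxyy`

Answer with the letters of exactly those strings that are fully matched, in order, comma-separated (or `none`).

A → match
B → match
C → no match
D → match
E → match
F → match
G → match
H → match

A, B, D, E, F, G, H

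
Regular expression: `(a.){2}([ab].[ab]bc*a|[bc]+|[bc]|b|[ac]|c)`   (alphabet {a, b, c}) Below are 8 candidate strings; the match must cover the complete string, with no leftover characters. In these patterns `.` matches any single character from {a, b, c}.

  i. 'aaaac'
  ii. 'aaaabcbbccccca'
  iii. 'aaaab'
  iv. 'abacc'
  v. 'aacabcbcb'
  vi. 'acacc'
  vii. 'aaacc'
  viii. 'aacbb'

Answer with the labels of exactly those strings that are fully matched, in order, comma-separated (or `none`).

i, ii, iii, iv, vi, vii

i → match
ii → match
iii → match
iv → match
v → no match
vi → match
vii → match
viii → no match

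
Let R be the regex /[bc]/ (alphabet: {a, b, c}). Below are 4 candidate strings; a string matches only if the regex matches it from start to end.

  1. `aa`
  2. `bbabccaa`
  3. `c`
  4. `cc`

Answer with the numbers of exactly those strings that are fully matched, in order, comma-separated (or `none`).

3

1. `aa` → no match
2. `bbabccaa` → no match
3. `c` → match
4. `cc` → no match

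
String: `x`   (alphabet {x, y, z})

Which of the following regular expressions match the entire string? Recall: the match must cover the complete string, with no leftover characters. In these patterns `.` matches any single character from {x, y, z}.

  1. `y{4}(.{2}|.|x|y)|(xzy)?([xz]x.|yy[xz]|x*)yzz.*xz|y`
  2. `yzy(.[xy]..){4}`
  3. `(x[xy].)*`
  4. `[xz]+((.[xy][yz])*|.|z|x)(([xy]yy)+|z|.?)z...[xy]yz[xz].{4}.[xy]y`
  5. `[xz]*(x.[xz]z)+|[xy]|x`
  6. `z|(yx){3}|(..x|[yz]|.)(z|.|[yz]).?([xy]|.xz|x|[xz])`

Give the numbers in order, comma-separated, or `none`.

5

1 → no match
2 → no match — must start with `yzy`
3 → no match
4 → no match — must end with `y`
5 → match
6 → no match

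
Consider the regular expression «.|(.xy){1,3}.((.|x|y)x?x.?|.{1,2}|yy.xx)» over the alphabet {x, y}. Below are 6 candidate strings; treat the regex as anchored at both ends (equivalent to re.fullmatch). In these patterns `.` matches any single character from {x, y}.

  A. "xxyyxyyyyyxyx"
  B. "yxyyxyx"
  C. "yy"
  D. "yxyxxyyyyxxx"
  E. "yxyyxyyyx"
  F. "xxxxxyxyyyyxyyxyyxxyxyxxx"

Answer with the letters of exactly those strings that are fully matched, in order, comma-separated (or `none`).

D, E

A → no match
B. "yxyyxyx" → no match
C. "yy" → no match
D. "yxyxxyyyyxxx" → match
E. "yxyyxyyyx" → match
F → no match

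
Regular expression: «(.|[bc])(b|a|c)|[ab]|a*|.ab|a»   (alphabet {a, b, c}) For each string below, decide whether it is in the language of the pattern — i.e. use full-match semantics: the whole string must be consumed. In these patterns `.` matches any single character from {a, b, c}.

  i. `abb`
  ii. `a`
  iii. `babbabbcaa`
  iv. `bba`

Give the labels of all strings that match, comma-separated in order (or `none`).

i → no match
ii → match
iii → no match
iv → no match

ii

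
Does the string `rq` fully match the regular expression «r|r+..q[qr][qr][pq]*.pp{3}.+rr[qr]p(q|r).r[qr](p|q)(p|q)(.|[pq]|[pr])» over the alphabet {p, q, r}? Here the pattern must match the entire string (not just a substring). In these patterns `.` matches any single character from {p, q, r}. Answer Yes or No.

No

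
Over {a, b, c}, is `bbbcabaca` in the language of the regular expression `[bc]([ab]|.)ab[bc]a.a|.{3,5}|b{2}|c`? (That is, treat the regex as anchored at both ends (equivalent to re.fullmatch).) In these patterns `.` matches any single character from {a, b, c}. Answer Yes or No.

No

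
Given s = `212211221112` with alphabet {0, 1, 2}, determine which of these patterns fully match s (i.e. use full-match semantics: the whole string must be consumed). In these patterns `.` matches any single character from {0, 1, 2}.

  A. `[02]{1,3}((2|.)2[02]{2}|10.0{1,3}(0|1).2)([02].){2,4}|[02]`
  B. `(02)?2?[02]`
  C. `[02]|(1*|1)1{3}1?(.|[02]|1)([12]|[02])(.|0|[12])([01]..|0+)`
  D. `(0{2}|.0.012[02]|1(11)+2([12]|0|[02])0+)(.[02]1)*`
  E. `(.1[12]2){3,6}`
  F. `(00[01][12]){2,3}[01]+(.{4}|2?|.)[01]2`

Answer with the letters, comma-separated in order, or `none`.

E

A → no match
B → no match
C → no match
D → no match
E → match
F → no match — must start with `00`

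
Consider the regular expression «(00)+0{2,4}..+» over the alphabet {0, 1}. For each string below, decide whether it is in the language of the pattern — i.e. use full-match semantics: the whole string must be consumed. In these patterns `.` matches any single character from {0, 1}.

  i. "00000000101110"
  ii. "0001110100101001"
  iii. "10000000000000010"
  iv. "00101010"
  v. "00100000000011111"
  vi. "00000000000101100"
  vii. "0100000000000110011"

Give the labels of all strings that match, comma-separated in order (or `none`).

i, vi

i → match
ii → no match
iii → no match — must start with "00"
iv. "00101010" → no match
v → no match
vi → match
vii → no match — must start with "00"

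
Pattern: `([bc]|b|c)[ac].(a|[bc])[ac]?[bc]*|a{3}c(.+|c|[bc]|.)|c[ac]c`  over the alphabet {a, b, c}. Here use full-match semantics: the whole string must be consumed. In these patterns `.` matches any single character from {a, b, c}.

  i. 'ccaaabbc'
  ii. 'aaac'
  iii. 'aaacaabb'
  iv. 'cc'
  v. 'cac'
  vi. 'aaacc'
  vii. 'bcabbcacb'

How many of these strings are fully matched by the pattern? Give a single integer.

i → match
ii → no match
iii → match
iv → no match
v → match
vi → match
vii → no match
Total matched: 4

4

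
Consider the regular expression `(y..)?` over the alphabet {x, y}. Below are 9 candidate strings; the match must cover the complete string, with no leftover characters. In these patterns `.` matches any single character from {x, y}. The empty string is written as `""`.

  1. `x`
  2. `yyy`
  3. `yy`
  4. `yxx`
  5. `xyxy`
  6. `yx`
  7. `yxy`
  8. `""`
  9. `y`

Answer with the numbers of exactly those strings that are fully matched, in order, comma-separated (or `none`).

2, 4, 7, 8

1 → no match
2 → match
3 → no match
4 → match
5 → no match
6 → no match
7 → match
8 → match
9 → no match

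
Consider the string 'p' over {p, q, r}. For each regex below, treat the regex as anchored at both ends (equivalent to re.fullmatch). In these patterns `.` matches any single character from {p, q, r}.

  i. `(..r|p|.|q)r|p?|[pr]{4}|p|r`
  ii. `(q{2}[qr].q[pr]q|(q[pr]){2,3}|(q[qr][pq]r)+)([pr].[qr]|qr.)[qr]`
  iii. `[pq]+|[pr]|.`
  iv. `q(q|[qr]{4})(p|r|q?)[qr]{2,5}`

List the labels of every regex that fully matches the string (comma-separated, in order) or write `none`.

i → match
ii → no match — must start with 'q'
iii → match
iv → no match — must start with 'q'

i, iii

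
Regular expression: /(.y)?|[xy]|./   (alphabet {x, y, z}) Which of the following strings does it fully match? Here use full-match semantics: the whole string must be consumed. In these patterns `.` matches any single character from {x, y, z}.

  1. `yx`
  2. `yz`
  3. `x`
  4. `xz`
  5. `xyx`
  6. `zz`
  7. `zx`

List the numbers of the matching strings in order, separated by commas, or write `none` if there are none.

1 → no match
2 → no match
3 → match
4 → no match
5 → no match
6 → no match
7 → no match

3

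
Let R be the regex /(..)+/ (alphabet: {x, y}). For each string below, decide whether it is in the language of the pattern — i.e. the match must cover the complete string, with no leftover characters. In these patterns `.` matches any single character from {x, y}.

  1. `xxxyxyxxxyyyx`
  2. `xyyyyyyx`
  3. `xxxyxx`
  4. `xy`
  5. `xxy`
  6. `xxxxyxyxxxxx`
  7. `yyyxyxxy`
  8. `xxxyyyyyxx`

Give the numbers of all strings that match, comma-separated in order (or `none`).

1 → no match
2 → match
3 → match
4 → match
5 → no match
6 → match
7 → match
8 → match

2, 3, 4, 6, 7, 8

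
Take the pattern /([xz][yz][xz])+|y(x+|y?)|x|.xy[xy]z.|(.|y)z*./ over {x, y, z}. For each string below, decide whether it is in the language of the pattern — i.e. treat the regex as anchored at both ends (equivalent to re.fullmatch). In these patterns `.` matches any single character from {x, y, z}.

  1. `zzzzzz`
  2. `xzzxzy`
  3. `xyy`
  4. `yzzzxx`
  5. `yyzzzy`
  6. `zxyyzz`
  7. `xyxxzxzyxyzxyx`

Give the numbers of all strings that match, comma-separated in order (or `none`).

1 → match
2 → no match
3 → no match
4 → no match
5 → no match
6 → match
7 → no match

1, 6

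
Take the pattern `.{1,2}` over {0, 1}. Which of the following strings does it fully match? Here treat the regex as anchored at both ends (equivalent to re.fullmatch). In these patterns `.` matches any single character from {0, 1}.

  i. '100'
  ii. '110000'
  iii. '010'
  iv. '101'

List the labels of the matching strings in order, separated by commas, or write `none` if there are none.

none

i. '100' → no match
ii. '110000' → no match
iii. '010' → no match
iv. '101' → no match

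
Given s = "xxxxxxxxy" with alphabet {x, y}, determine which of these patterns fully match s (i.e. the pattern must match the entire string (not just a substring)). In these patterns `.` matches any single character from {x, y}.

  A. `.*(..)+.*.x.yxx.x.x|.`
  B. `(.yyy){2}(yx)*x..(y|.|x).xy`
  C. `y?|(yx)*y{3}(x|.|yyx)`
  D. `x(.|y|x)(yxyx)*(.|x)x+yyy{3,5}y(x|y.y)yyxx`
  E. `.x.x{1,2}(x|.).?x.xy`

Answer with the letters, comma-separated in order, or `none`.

E

A → no match
B → no match
C → no match
D → no match — must end with "yyxx"
E → match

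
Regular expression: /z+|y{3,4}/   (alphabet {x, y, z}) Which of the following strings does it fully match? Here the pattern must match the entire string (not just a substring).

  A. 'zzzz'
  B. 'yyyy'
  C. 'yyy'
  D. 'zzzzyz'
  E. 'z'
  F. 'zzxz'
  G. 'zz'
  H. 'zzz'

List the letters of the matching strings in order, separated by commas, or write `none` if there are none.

A → match
B → match
C → match
D → no match
E → match
F → no match
G → match
H → match

A, B, C, E, G, H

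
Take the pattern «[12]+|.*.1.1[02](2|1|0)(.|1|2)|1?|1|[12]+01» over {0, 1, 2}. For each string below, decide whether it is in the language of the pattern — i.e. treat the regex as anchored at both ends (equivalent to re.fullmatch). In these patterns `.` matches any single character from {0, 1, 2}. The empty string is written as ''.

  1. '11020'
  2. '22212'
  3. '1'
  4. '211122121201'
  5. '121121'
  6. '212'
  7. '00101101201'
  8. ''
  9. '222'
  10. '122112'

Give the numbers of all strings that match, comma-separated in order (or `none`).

2, 3, 4, 5, 6, 7, 8, 9, 10

1 → no match
2 → match
3 → match
4 → match
5 → match
6 → match
7 → match
8 → match
9 → match
10 → match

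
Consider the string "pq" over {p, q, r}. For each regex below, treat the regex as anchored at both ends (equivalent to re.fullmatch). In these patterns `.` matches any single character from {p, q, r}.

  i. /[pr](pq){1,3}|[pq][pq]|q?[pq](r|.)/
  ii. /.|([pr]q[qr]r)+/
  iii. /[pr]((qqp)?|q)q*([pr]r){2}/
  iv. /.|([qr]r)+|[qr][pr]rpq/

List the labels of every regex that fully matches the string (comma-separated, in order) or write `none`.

i → match
ii → no match
iii → no match — must end with "r"
iv → no match

i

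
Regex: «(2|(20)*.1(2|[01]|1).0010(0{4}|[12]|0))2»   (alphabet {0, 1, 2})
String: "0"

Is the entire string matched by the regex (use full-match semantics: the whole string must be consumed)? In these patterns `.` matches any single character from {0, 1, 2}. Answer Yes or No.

Every match must end with "2", but "0" does not.

No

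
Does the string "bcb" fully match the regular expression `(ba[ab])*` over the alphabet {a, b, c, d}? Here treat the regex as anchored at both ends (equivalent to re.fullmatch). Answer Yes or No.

No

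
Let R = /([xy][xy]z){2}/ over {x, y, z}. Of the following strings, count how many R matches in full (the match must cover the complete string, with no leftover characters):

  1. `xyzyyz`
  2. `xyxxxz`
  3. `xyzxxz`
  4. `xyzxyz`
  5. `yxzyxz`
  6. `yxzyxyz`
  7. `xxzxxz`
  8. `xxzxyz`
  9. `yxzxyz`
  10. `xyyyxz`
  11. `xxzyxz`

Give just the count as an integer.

8

1 → match
2 → no match
3 → match
4 → match
5 → match
6 → no match
7 → match
8 → match
9 → match
10 → no match
11 → match
Total matched: 8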